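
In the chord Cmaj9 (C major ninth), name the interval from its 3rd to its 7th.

P5

The chord tones of C major ninth are C–E–G–B–D.
That puts E below B.
Counting 5 letters and 7 half steps from E gives a perfect fifth.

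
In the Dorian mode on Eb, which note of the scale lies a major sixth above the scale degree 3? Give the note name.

Eb

The scale is Eb F Gb Ab Bb C Db.
The scale degree 3 is Gb; a major sixth above that is Eb — scale degree 1.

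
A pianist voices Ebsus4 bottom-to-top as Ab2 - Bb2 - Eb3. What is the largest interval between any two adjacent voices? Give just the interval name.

P4

Adjacent intervals: Ab2→Bb2 = major second; Bb2→Eb3 = perfect fourth.
The largest is Bb2 to Eb3, a perfect fourth (5 semitones).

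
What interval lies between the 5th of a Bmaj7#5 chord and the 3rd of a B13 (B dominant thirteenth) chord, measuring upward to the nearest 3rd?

m6

The 5th of Bmaj7#5 is F𝄪; the 3rd of B13 (B dominant thirteenth) is D♯.
6 letter names make it a sixth; at 8 semitones (a half step narrower than major) the quality is minor.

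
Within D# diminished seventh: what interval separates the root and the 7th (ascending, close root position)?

diminished seventh

D#°7 is spelled D#–F#–A–C.
Root = D#; 7th = C.
D# up to C is 9 semitones, a whole step narrower than a major seventh, so the interval is diminished.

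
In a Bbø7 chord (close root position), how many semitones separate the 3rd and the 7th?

Bbø7: Bb-Db-Fb-Ab.
Db to Ab is a perfect fifth: 7 semitones.

7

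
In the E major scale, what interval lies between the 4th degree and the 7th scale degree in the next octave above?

The scale runs E F# G# A B C# D#.
The 4th degree is A and the 7th degree (up an octave) is D#.
11 letter names make it an eleventh; at 18 semitones (a half step wider than perfect) the quality is augmented.

augmented 11th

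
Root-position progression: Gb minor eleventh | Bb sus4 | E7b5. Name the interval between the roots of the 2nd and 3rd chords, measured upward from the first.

augmented fourth

The roots are Bb and E.
Bb up to E is 6 semitones, a half step wider than a perfect fourth, so the interval is augmented.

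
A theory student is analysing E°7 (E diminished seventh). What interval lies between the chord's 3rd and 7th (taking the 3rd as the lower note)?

diminished fifth

Spelling the chord: E G Bb Db.
That puts G below Db.
From G to Db: 6 semitones over a fifth = diminished.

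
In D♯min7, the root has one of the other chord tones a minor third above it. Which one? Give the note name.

D♯ minor seventh is spelled D♯-F♯-A♯-C♯.
The root is D♯. A minor third above D♯ is F♯.
F♯ is the chord's 3rd.

F#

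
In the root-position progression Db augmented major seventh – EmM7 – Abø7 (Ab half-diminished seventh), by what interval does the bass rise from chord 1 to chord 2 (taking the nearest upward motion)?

The roots are Db and E.
2 letter names make it a second; at 3 semitones (a half step wider than major) the quality is augmented.

augmented second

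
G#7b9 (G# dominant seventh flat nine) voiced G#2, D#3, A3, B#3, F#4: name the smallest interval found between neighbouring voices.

augmented 2nd

Adjacent intervals: G#2→D#3 = perfect fifth; D#3→A3 = diminished fifth; A3→B#3 = augmented second; B#3→F#4 = diminished fifth.
The smallest is A3 to B#3, an augmented second (3 semitones).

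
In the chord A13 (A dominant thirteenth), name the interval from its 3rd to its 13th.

Spelling the chord: A-C#-E-G-B-F#.
The 3rd is C# and the 13th is F#.
C# up to F# spans 11 letter names and 17 semitones — a perfect eleventh.

perfect eleventh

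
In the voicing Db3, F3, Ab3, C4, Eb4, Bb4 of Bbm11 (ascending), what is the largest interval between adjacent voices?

perfect fifth

Adjacent intervals: Db3→F3 = major third; F3→Ab3 = minor third; Ab3→C4 = major third; C4→Eb4 = minor third; Eb4→Bb4 = perfect fifth.
The largest is Eb4 to Bb4, a perfect fifth (7 semitones).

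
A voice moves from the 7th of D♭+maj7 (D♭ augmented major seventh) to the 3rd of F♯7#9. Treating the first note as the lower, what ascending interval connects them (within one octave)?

A6

The 7th of D♭+maj7 (D♭ augmented major seventh) is C; the 3rd of F♯7#9 is A♯.
From C to A♯: 10 semitones over a sixth = augmented.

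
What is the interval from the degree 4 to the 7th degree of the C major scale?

C major: C D E F G A B.
The degree 4 is F and the 7th scale degree is B.
4 letter names make it a fourth; at 6 semitones (a half step wider than perfect) the quality is augmented.

augmented fourth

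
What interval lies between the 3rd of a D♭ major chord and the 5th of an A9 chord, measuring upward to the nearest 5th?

D♭ major has F as its 3rd, and A9 has E as its 5th.
From F to E is 11 semitones, exactly the major seventh.

major 7th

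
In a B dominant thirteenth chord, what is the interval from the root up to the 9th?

major 9th

B13 is spelled B–D#–F#–A–C#–G#.
That puts B below C#.
From B to C# is 14 semitones, exactly the major ninth.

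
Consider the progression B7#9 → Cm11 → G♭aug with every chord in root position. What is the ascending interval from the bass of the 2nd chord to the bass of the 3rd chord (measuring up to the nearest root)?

diminished 5th

The roots are C and G♭.
From C to G♭: 6 semitones over a fifth = diminished.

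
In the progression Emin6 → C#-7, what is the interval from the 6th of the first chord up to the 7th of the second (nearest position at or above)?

Emin6 has C# as its 6th, and C#-7 has B as its 7th.
From C# to B: 10 semitones over a seventh = minor.

minor seventh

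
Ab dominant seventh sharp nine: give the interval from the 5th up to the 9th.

Ab7#9: Ab, C, Eb, Gb, B.
That puts Eb below B.
5 letter names make it a fifth; at 8 semitones (a half step wider than perfect) the quality is augmented.

augmented 5th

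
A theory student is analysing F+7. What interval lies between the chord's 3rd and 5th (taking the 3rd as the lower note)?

The chord tones of Faug7 are F, A, C#, Eb.
3rd = A; 5th = C#.
From A to C# is 4 semitones, exactly the major third.

major third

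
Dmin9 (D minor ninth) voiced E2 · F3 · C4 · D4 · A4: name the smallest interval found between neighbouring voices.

major second

Adjacent intervals: E2→F3 = minor ninth; F3→C4 = perfect fifth; C4→D4 = major second; D4→A4 = perfect fifth.
The smallest is C4 to D4, a major second (2 semitones).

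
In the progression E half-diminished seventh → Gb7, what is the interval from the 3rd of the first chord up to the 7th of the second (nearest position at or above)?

diminished seventh

The 3rd of E half-diminished seventh is G; the 7th of Gb7 is Fb.
From G to Fb: 9 semitones over a seventh = diminished.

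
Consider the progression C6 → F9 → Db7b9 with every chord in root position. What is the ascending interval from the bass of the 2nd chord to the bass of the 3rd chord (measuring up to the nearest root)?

minor sixth

The roots are F and Db.
From F to Db: 8 semitones over a sixth = minor.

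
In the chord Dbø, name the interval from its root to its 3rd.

m3

The chord tones of Db half-diminished seventh are Db, Fb, Abb, Cb.
That puts Db below Fb.
Db up to Fb is 3 semitones, a half step narrower than a major third, so the interval is minor.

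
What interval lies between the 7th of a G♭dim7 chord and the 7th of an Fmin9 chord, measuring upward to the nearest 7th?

augmented seventh

The 7th of G♭dim7 is F𝄫; the 7th of Fmin9 is E♭.
7 letter names make it a seventh; at 12 semitones (a half step wider than major) the quality is augmented.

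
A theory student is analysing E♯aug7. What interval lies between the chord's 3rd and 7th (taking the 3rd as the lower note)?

E♯ augmented seventh: E♯ G𝄪 B𝄪 D♯.
That puts G𝄪 below D♯.
5 letter names make it a fifth; at 6 semitones (a half step narrower than perfect) the quality is diminished.

diminished fifth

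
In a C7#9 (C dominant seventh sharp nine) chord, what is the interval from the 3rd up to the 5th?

minor third

The chord tones of C7#9 (C dominant seventh sharp nine) are C–E–G–B♭–D♯.
So we need the interval from E up to G.
E up to G is 3 semitones, a half step narrower than a major third, so the interval is minor.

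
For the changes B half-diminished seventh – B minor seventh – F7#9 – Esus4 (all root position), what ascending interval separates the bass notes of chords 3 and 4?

The roots are F and E.
Counting 7 letters and 11 half steps from F gives a major seventh.

major seventh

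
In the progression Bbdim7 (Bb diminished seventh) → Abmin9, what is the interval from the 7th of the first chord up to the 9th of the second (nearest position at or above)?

A2

Bbdim7 (Bb diminished seventh) has Abb as its 7th, and Abmin9 has Bb as its 9th.
Abb up to Bb is 3 semitones, a half step wider than a major second, so the interval is augmented.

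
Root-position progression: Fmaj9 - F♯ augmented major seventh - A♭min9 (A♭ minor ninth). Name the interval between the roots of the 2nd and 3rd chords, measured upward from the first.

diminished third

The roots are F♯ and A♭.
From F♯ to A♭: 2 semitones over a third = diminished.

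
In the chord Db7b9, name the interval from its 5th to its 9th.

diminished fifth

Db7b9 (Db dominant seventh flat nine): Db, F, Ab, Cb, Ebb.
The 5th is Ab and the 9th is Ebb.
Ab up to Ebb is 6 semitones, a half step narrower than a perfect fifth, so the interval is diminished.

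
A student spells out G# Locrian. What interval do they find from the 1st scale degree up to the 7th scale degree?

minor seventh

Spelling G# Locrian: G# A B C# D E F#.
1st scale degree = G#; scale degree 7 = F#.
From G# to F#: 10 semitones over a seventh = minor.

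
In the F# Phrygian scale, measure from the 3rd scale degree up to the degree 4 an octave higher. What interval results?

F# phrygian: F# G A B C# D E.
So we need the interval from A up to B.
From A to B is 14 semitones, exactly the major ninth.

major ninth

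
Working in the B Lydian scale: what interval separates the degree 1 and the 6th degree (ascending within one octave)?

Spelling the B Lydian scale: B C# D# E# F# G# A#.
So we need the interval from B up to G#.
B up to G# spans 6 letter names and 9 semitones — a major sixth.

major sixth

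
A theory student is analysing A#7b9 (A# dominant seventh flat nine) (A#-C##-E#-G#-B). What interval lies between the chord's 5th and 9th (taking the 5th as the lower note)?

diminished 5th

5th = E#; 9th = B.
5 letter names make it a fifth; at 6 semitones (a half step narrower than perfect) the quality is diminished.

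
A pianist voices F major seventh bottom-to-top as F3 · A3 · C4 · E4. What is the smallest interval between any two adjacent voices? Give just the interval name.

minor third

Adjacent intervals: F3→A3 = major third; A3→C4 = minor third; C4→E4 = major third.
The smallest is A3 to C4, a minor third (3 semitones).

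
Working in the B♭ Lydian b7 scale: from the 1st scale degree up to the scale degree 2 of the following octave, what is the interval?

B♭ lydian dominant: B♭ C D E F G A♭.
1st scale degree = B♭; degree 2 (up an octave) = C.
Counting 9 letters and 14 half steps from B♭ gives a major ninth.

major ninth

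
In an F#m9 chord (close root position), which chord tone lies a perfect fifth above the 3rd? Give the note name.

Spelling the chord: F#–A–C#–E–G#.
The 3rd is A. A perfect fifth above A is E.
E is the chord's 7th.

E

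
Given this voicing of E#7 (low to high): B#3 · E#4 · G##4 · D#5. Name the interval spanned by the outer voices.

The outer voices are B#3 and D#5.
From B# to D#: 15 semitones over a tenth = minor.

minor tenth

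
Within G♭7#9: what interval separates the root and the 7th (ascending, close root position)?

Spelling the chord: G♭–B♭–D♭–F♭–A.
So we need the interval from G♭ up to F♭.
7 letter names make it a seventh; at 10 semitones (a half step narrower than major) the quality is minor.

minor 7th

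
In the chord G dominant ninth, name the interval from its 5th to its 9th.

The chord tones of G9 are G-B-D-F-A.
5th = D; 9th = A.
From D to A is 7 semitones, exactly the perfect fifth.

perfect 5th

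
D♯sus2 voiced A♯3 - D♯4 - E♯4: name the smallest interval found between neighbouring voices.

Adjacent intervals: A♯3→D♯4 = perfect fourth; D♯4→E♯4 = major second.
The smallest is D♯4 to E♯4, a major second (2 semitones).

major 2nd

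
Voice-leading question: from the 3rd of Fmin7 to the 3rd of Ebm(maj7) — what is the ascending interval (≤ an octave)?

Fmin7 has Ab as its 3rd, and Ebm(maj7) has Gb as its 3rd.
Ab up to Gb is 10 semitones, a half step narrower than a major seventh, so the interval is minor.

minor 7th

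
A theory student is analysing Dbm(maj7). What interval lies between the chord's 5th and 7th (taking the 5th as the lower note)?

major third

Db minor-major seventh is spelled Db Fb Ab C.
That puts Ab below C.
From Ab to C is 4 semitones, exactly the major third.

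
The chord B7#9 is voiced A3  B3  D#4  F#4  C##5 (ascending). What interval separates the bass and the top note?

The outer voices are A3 and C##5.
A up to C## is 17 semitones, a half step wider than a major tenth, so the interval is augmented.

augmented tenth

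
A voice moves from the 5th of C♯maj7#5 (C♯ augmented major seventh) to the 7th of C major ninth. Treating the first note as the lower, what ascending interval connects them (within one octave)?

diminished third

The 5th of C♯maj7#5 (C♯ augmented major seventh) is G𝄪; the 7th of C major ninth is B.
G𝄪 up to B is 2 semitones, a whole step narrower than a major third, so the interval is diminished.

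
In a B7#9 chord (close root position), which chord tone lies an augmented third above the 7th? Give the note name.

The chord tones of B7#9 are B D# F# A C##.
The 7th is A. An augmented third above A is C##.
C## is the chord's 9th.

C##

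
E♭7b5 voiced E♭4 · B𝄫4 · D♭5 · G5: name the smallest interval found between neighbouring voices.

major 3rd

Adjacent intervals: E♭4→B𝄫4 = diminished fifth; B𝄫4→D♭5 = major third; D♭5→G5 = augmented fourth.
The smallest is B𝄫4 to D♭5, a major third (4 semitones).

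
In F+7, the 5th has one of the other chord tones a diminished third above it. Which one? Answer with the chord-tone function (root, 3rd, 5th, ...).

7th

Spelling the chord: F, A, C#, Eb.
The 5th is C#. A diminished third above C# is Eb.
Eb is the chord's 7th.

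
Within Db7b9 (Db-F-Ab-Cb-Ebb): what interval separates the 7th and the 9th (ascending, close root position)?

minor third

7th = Cb; 9th = Ebb.
From Cb to Ebb: 3 semitones over a third = minor.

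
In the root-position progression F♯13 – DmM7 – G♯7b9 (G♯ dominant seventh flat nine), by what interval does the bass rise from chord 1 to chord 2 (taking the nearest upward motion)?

minor sixth

The roots are F♯ and D.
F♯ up to D is 8 semitones, a half step narrower than a major sixth, so the interval is minor.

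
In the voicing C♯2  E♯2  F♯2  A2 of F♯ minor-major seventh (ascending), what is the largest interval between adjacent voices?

Adjacent intervals: C♯2→E♯2 = major third; E♯2→F♯2 = minor second; F♯2→A2 = minor third.
The largest is C♯2 to E♯2, a major third (4 semitones).

major third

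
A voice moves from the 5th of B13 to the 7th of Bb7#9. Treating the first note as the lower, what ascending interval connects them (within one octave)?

The 5th of B13 is F#; the 7th of Bb7#9 is Ab.
From F# to Ab: 2 semitones over a third = diminished.

d3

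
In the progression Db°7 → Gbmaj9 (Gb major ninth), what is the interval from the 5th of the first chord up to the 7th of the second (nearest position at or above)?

augmented sixth

The 5th of Db°7 is Abb; the 7th of Gbmaj9 (Gb major ninth) is F.
From Abb to F: 10 semitones over a sixth = augmented.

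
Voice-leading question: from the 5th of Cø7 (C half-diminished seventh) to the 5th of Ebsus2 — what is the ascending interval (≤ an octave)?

Cø7 (C half-diminished seventh) has Gb as its 5th, and Ebsus2 has Bb as its 5th.
From Gb to Bb is 4 semitones, exactly the major third.

M3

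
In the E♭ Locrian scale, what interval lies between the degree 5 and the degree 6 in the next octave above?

The scale runs E♭ F♭ G♭ A♭ B𝄫 C♭ D♭.
The degree 5 is B𝄫 and the 6th scale degree (up an octave) is C♭.
From B𝄫 to C♭ is 14 semitones, exactly the major ninth.

M9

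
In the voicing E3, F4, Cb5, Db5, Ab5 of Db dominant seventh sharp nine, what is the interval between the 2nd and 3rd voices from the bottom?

diminished fifth

Those voices are F4 and Cb5.
From F to Cb: 6 semitones over a fifth = diminished.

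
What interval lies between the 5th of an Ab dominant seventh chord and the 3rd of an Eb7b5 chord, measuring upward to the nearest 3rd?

major third

The 5th of Ab dominant seventh is Eb; the 3rd of Eb7b5 is G.
Counting 3 letters and 4 half steps from Eb gives a major third.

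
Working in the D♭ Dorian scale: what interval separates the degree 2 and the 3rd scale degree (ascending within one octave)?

Spelling the D♭ Dorian scale: D♭ E♭ F♭ G♭ A♭ B♭ C♭.
The degree 2 is E♭ and the 3rd degree is F♭.
From E♭ to F♭: 1 semitone over a second = minor.

minor second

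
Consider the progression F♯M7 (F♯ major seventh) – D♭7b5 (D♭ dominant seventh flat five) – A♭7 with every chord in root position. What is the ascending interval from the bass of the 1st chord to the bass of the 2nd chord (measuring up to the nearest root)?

The roots are F♯ and D♭.
F♯ up to D♭ is 7 semitones, a whole step narrower than a major sixth, so the interval is diminished.

diminished sixth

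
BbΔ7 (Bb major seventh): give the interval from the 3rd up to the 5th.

minor third

Bb major seventh is spelled Bb-D-F-A.
So we need the interval from D up to F.
D up to F is 3 semitones, a half step narrower than a major third, so the interval is minor.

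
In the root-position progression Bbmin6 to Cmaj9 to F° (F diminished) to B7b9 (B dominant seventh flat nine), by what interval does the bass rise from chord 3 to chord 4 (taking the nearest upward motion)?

The roots are F and B.
F up to B is 6 semitones, a half step wider than a perfect fourth, so the interval is augmented.

augmented 4th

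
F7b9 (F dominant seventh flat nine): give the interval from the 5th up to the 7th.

minor third

F dominant seventh flat nine: F A C E♭ G♭.
That puts C below E♭.
3 letter names make it a third; at 3 semitones (a half step narrower than major) the quality is minor.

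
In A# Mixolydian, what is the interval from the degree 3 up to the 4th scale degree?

m2

The scale runs A# B# C## D# E# F## G#.
That puts C## below D#.
2 letter names make it a second; at 1 semitone (a half step narrower than major) the quality is minor.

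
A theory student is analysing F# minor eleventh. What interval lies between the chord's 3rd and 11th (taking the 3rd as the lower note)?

major ninth

F#m11 (F# minor eleventh): F#–A–C#–E–G#–B.
3rd = A; 11th = B.
A up to B spans 9 letter names and 14 semitones — a major ninth.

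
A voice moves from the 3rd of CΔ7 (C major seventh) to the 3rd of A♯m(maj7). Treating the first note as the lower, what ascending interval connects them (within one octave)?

CΔ7 (C major seventh) has E as its 3rd, and A♯m(maj7) has C♯ as its 3rd.
Counting 6 letters and 9 half steps from E gives a major sixth.

major sixth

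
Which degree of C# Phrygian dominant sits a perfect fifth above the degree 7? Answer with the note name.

F#

The scale is C# D E# F# G# A B.
The degree 7 is B; a perfect fifth above that is F# — scale degree 4.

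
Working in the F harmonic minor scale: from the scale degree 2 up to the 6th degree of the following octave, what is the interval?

diminished twelfth

F harmonic minor: F G A♭ B♭ C D♭ E.
Scale degree 2 = G; scale degree 6 (up an octave) = D♭.
G up to D♭ is 18 semitones, a half step narrower than a perfect twelfth, so the interval is diminished.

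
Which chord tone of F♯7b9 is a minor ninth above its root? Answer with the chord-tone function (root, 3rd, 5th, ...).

F♯7b9 (F♯ dominant seventh flat nine) is spelled F♯–A♯–C♯–E–G.
The root is F♯. A minor ninth above F♯ is G.
G is the chord's 9th.

9th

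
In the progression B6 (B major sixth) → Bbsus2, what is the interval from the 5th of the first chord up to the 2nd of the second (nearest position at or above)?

diminished 5th

B6 (B major sixth) has F# as its 5th, and Bbsus2 has C as its 2nd.
5 letter names make it a fifth; at 6 semitones (a half step narrower than perfect) the quality is diminished.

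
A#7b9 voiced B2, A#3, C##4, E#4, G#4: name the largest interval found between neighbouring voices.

Adjacent intervals: B2→A#3 = major seventh; A#3→C##4 = major third; C##4→E#4 = minor third; E#4→G#4 = minor third.
The largest is B2 to A#3, a major seventh (11 semitones).

major seventh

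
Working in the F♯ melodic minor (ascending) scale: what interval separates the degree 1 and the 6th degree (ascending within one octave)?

F♯ melodic minor: F♯ G♯ A B C♯ D♯ E♯.
That puts F♯ below D♯.
Counting 6 letters and 9 half steps from F♯ gives a major sixth.

major sixth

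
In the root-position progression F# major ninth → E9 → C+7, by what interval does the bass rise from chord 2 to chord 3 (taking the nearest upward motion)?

The roots are E and C.
From E to C: 8 semitones over a sixth = minor.

minor sixth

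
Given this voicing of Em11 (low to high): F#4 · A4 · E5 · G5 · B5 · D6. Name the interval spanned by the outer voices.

The outer voices are F#4 and D6.
13 letter names make it a thirteenth; at 20 semitones (a half step narrower than major) the quality is minor.

m13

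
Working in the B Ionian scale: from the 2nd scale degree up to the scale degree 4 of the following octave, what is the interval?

minor 10th

The scale runs B C# D# E F# G# A#.
2nd scale degree = C#; 4th degree (up an octave) = E.
C# up to E is 15 semitones, a half step narrower than a major tenth, so the interval is minor.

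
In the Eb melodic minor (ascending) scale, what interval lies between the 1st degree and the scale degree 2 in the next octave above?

major 9th

The scale runs Eb F Gb Ab Bb C D.
1st degree = Eb; scale degree 2 (up an octave) = F.
From Eb to F is 14 semitones, exactly the major ninth.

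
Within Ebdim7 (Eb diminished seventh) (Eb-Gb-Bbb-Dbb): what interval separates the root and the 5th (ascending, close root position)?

diminished fifth

The root is Eb and the 5th is Bbb.
5 letter names make it a fifth; at 6 semitones (a half step narrower than perfect) the quality is diminished.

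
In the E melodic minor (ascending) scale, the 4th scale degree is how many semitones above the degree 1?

5

The scale is E F♯ G A B C♯ D♯.
E up to A is a perfect fourth — 5 semitones.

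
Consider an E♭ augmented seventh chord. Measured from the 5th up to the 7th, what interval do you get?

d3

Spelling the chord: E♭, G, B, D♭.
So we need the interval from B up to D♭.
B up to D♭ is 2 semitones, a whole step narrower than a major third, so the interval is diminished.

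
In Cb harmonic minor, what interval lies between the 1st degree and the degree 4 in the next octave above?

Cb harmonic minor: Cb Db Ebb Fb Gb Abb Bb.
That puts Cb below Fb.
From Cb to Fb is 17 semitones, exactly the perfect eleventh.

perfect 11th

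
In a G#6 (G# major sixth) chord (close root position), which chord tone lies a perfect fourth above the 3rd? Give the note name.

E#

Spelling the chord: G#, B#, D#, E#.
The 3rd is B#. A perfect fourth above B# is E#.
E# is the chord's 6th.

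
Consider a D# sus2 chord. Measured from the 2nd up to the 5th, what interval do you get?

perfect 4th

D#sus2 is spelled D# E# A#.
That puts E# below A#.
E# up to A# spans 4 letter names and 5 semitones — a perfect fourth.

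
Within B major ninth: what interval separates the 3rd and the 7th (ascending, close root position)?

Spelling the chord: B, D#, F#, A#, C#.
3rd = D#; 7th = A#.
Counting 5 letters and 7 half steps from D# gives a perfect fifth.

perfect 5th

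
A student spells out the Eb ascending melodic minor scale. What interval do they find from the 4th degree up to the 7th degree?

Eb melodic minor: Eb F Gb Ab Bb C D.
That puts Ab below D.
From Ab to D: 6 semitones over a fourth = augmented.

augmented 4th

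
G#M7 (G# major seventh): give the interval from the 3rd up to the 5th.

minor third

Spelling the chord: G# B# D# F##.
That puts B# below D#.
From B# to D#: 3 semitones over a third = minor.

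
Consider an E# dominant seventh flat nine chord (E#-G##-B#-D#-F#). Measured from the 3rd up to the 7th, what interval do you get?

3rd = G##; 7th = D#.
From G## to D#: 6 semitones over a fifth = diminished.

d5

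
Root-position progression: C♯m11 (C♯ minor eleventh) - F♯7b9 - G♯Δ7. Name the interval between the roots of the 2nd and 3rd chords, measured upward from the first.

The roots are F♯ and G♯.
Counting 2 letters and 2 half steps from F♯ gives a major second.

major second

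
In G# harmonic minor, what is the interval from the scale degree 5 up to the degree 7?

Spelling G# harmonic minor: G# A# B C# D# E F##.
The scale degree 5 is D# and the 7th scale degree is F##.
D# up to F## spans 3 letter names and 4 semitones — a major third.

major 3rd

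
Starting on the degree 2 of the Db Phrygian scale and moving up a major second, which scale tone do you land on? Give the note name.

Fb

The scale is Db Ebb Fb Gb Ab Bbb Cb.
The degree 2 is Ebb; a major second above that is Fb — scale degree 3.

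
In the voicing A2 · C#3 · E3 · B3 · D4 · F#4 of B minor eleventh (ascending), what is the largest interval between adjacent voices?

perfect fifth

Adjacent intervals: A2→C#3 = major third; C#3→E3 = minor third; E3→B3 = perfect fifth; B3→D4 = minor third; D4→F#4 = major third.
The largest is E3 to B3, a perfect fifth (7 semitones).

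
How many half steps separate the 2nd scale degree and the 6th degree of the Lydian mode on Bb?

7

The scale is Bb C D E F G A.
C up to G is a perfect fifth — 7 semitones.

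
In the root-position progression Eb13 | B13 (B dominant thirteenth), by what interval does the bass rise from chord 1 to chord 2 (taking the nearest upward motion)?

augmented fifth

The roots are Eb and B.
5 letter names make it a fifth; at 8 semitones (a half step wider than perfect) the quality is augmented.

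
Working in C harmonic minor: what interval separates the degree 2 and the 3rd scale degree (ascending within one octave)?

Spelling C harmonic minor: C D Eb F G Ab B.
That puts D below Eb.
D up to Eb is 1 semitone, a half step narrower than a major second, so the interval is minor.

minor 2nd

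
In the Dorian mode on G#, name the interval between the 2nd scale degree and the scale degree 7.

minor sixth

Spelling the Dorian mode on G#: G# A# B C# D# E# F#.
2nd scale degree = A#; scale degree 7 = F#.
From A# to F#: 8 semitones over a sixth = minor.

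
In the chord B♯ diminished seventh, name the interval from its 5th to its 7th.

B♯dim7 (B♯ diminished seventh): B♯ D♯ F♯ A.
The 5th is F♯ and the 7th is A.
3 letter names make it a third; at 3 semitones (a half step narrower than major) the quality is minor.

minor third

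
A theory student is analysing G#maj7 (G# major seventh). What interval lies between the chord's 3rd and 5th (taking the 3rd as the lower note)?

Spelling the chord: G#–B#–D#–F##.
That puts B# below D#.
From B# to D#: 3 semitones over a third = minor.

minor third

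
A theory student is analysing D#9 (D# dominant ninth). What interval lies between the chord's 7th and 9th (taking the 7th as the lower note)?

major 3rd

The chord tones of D# dominant ninth are D#, F##, A#, C#, E#.
7th = C#; 9th = E#.
Counting 3 letters and 4 half steps from C# gives a major third.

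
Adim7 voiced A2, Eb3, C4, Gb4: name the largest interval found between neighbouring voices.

major 6th

Adjacent intervals: A2→Eb3 = diminished fifth; Eb3→C4 = major sixth; C4→Gb4 = diminished fifth.
The largest is Eb3 to C4, a major sixth (9 semitones).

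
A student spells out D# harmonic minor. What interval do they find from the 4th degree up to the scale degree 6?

minor third

The scale runs D# E# F# G# A# B C##.
4th degree = G#; 6th degree = B.
From G# to B: 3 semitones over a third = minor.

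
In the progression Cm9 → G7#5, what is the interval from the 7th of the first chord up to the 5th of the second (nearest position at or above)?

The 7th of Cm9 is Bb; the 5th of G7#5 is D#.
From Bb to D#: 5 semitones over a third = augmented.

augmented third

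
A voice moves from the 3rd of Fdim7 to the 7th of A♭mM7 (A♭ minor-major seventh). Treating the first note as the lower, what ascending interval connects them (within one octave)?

major seventh

The 3rd of Fdim7 is A♭; the 7th of A♭mM7 (A♭ minor-major seventh) is G.
From A♭ to G is 11 semitones, exactly the major seventh.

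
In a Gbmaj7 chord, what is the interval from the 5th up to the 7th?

major 3rd

GbΔ7 (Gb major seventh) is spelled Gb Bb Db F.
That puts Db below F.
From Db to F is 4 semitones, exactly the major third.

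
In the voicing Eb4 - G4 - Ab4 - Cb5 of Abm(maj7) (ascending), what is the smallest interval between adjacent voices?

m2

Adjacent intervals: Eb4→G4 = major third; G4→Ab4 = minor second; Ab4→Cb5 = minor third.
The smallest is G4 to Ab4, a minor second (1 semitone).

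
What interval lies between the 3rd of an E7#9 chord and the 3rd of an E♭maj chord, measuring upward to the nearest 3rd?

E7#9 has G♯ as its 3rd, and E♭maj has G as its 3rd.
G♯ up to G is 11 semitones, a half step narrower than a perfect octave, so the interval is diminished.

diminished 8th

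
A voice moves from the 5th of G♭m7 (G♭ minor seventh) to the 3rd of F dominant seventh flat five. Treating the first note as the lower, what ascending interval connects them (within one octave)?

The 5th of G♭m7 (G♭ minor seventh) is D♭; the 3rd of F dominant seventh flat five is A.
5 letter names make it a fifth; at 8 semitones (a half step wider than perfect) the quality is augmented.

augmented fifth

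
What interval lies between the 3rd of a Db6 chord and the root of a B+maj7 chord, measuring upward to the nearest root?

A4

The 3rd of Db6 is F; the root of B+maj7 is B.
F up to B is 6 semitones, a half step wider than a perfect fourth, so the interval is augmented.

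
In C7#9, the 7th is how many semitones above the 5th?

C dominant seventh sharp nine: C–E–G–Bb–D#.
G to Bb is a minor third: 3 semitones.

3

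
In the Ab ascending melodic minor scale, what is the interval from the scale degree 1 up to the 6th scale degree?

Ab melodic minor: Ab Bb Cb Db Eb F G.
That puts Ab below F.
From Ab to F is 9 semitones, exactly the major sixth.

major sixth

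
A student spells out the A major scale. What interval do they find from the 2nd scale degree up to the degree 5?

perfect 4th

A major: A B C♯ D E F♯ G♯.
The 2nd scale degree is B and the 5th scale degree is E.
B up to E spans 4 letter names and 5 semitones — a perfect fourth.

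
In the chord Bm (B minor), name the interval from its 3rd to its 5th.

major third

The chord tones of Bm are B D F#.
The 3rd is D and the 5th is F#.
Counting 3 letters and 4 half steps from D gives a major third.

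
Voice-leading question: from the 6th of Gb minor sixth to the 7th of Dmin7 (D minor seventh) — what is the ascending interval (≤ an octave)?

Gb minor sixth has Eb as its 6th, and Dmin7 (D minor seventh) has C as its 7th.
Counting 6 letters and 9 half steps from Eb gives a major sixth.

major sixth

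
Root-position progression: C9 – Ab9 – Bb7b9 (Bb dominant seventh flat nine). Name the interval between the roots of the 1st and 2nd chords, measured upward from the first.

The roots are C and Ab.
From C to Ab: 8 semitones over a sixth = minor.

minor 6th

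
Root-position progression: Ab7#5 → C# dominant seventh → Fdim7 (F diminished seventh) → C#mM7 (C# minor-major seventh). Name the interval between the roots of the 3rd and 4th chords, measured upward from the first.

The roots are F and C#.
F up to C# is 8 semitones, a half step wider than a perfect fifth, so the interval is augmented.

augmented fifth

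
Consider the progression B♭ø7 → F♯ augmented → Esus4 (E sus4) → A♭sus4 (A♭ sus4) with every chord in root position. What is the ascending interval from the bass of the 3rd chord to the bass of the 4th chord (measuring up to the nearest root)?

diminished fourth

The roots are E and A♭.
E up to A♭ is 4 semitones, a half step narrower than a perfect fourth, so the interval is diminished.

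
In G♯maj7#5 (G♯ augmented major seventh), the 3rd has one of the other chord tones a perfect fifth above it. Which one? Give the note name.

G♯+maj7 (G♯ augmented major seventh) is spelled G♯, B♯, D𝄪, F𝄪.
The 3rd is B♯. A perfect fifth above B♯ is F𝄪.
F𝄪 is the chord's 7th.

F##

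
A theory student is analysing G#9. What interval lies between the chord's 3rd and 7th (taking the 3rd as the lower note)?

The chord tones of G#9 are G#-B#-D#-F#-A#.
The 3rd is B# and the 7th is F#.
From B# to F#: 6 semitones over a fifth = diminished.

d5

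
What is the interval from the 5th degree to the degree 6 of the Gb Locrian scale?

Gb locrian: Gb Abb Bbb Cb Dbb Ebb Fb.
That puts Dbb below Ebb.
Dbb up to Ebb spans 2 letter names and 2 semitones — a major second.

major second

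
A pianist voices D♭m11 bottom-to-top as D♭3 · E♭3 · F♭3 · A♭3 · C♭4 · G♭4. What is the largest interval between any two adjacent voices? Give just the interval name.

Adjacent intervals: D♭3→E♭3 = major second; E♭3→F♭3 = minor second; F♭3→A♭3 = major third; A♭3→C♭4 = minor third; C♭4→G♭4 = perfect fifth.
The largest is C♭4 to G♭4, a perfect fifth (7 semitones).

perfect 5th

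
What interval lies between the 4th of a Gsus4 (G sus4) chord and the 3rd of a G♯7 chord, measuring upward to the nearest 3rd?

The 4th of Gsus4 (G sus4) is C; the 3rd of G♯7 is B♯.
C up to B♯ is 12 semitones, a half step wider than a major seventh, so the interval is augmented.

augmented seventh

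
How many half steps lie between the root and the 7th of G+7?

Spelling the chord: G–B–D#–F.
G to F is a minor seventh: 10 semitones.

10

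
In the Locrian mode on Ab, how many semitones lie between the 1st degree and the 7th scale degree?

10

The scale is Ab Bbb Cb Db Ebb Fb Gb.
Ab up to Gb is a minor seventh — 10 semitones.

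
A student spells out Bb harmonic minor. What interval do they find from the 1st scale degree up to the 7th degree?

The scale runs Bb C Db Eb F Gb A.
So we need the interval from Bb up to A.
From Bb to A is 11 semitones, exactly the major seventh.

major 7th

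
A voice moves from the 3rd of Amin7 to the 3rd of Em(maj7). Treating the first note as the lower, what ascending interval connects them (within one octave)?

The 3rd of Amin7 is C; the 3rd of Em(maj7) is G.
From C to G is 7 semitones, exactly the perfect fifth.

perfect fifth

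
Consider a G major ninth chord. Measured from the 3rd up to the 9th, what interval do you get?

minor seventh

Spelling the chord: G B D F♯ A.
That puts B below A.
From B to A: 10 semitones over a seventh = minor.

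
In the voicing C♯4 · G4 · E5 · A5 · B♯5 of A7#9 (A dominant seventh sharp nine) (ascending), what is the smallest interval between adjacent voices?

Adjacent intervals: C♯4→G4 = diminished fifth; G4→E5 = major sixth; E5→A5 = perfect fourth; A5→B♯5 = augmented second.
The smallest is A5 to B♯5, an augmented second (3 semitones).

A2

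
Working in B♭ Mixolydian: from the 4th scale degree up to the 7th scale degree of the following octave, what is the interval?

perfect 11th

B♭ mixolydian: B♭ C D E♭ F G A♭.
4th scale degree = E♭; 7th degree (up an octave) = A♭.
From E♭ to A♭ is 17 semitones, exactly the perfect eleventh.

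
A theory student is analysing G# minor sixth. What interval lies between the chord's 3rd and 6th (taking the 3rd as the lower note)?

The chord tones of G#min6 are G#-B-D#-E#.
So we need the interval from B up to E#.
B up to E# is 6 semitones, a half step wider than a perfect fourth, so the interval is augmented.

augmented fourth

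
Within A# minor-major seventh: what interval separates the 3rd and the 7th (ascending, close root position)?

A# minor-major seventh is spelled A#, C#, E#, G##.
The 3rd is C# and the 7th is G##.
From C# to G##: 8 semitones over a fifth = augmented.

augmented fifth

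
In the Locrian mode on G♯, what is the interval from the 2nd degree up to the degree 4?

major third

The scale runs G♯ A B C♯ D E F♯.
So we need the interval from A up to C♯.
Counting 3 letters and 4 half steps from A gives a major third.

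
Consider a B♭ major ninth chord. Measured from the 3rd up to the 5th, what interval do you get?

m3

The chord tones of B♭maj9 (B♭ major ninth) are B♭-D-F-A-C.
3rd = D; 5th = F.
D up to F is 3 semitones, a half step narrower than a major third, so the interval is minor.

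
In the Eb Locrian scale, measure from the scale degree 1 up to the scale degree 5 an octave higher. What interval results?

Eb locrian: Eb Fb Gb Ab Bbb Cb Db.
That puts Eb below Bbb.
Eb up to Bbb is 18 semitones, a half step narrower than a perfect twelfth, so the interval is diminished.

diminished 12th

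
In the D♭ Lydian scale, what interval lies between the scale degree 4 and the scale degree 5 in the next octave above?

minor 9th

The scale runs D♭ E♭ F G A♭ B♭ C.
Scale degree 4 = G; 5th scale degree (up an octave) = A♭.
9 letter names make it a ninth; at 13 semitones (a half step narrower than major) the quality is minor.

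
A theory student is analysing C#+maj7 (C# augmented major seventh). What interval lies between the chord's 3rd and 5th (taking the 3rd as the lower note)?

major 3rd

The chord tones of C#+maj7 are C# E# G## B#.
That puts E# below G##.
Counting 3 letters and 4 half steps from E# gives a major third.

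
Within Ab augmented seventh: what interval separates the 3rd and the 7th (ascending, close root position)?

diminished fifth

Spelling the chord: Ab, C, E, Gb.
3rd = C; 7th = Gb.
C up to Gb is 6 semitones, a half step narrower than a perfect fifth, so the interval is diminished.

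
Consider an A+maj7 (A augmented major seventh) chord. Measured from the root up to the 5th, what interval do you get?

augmented fifth

Amaj7#5 is spelled A–C#–E#–G#.
So we need the interval from A up to E#.
A up to E# is 8 semitones, a half step wider than a perfect fifth, so the interval is augmented.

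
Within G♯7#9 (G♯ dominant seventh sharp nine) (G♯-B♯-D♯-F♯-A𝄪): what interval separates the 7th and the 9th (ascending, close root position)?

The 7th is F♯ and the 9th is A𝄪.
F♯ up to A𝄪 is 5 semitones, a half step wider than a major third, so the interval is augmented.

augmented third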